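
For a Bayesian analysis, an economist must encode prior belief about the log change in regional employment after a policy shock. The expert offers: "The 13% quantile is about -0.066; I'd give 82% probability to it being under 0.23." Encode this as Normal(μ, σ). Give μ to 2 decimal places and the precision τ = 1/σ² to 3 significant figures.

μ = 0.10, τ = 47.6

For Normal(μ,σ), the p-quantile is μ + z_p·σ. Here z_{0.13} = -1.126, z_{0.82} = 0.9154.
So -0.066 = μ − 1.126σ and 0.23 = μ + 0.9154σ.
Subtracting: σ = (0.23 − -0.066)/(0.9154 − (-1.126)) = 0.14.
Then μ = -0.066 − (-1.126)·0.14 = 0.10.
Precision τ = 1/σ² = 1/0.145² = 47.6.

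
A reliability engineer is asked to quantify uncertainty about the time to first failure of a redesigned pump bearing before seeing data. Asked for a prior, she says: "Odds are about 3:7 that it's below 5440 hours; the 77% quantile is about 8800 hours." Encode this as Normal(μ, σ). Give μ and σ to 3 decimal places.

μ = 6834.807, σ = 2659.812

The p-quantile of Normal(μ,σ) is μ + z_p·σ, with z_{0.3} = -0.5244 and z_{0.77} = 0.7388.
Eliminate σ: μ = (z₂·x₁ − z₁·x₂)/(z₂ − z₁) = (0.7388·5440 − (-0.5244)·8800)/1.263 = 6834.807.
Then σ = (x₂ − x₁)/(z₂ − z₁) = (8800 − 5440)/1.263 = 2659.812.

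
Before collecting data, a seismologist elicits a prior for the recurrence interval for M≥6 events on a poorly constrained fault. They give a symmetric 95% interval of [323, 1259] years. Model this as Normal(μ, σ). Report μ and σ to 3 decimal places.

A symmetric 95% interval runs μ ± z·σ with z = 1.96.
Half-width = 468, so σ = 468/1.96 = 238.780.
μ is the interval midpoint, 791.000.

μ = 791.000, σ = 238.780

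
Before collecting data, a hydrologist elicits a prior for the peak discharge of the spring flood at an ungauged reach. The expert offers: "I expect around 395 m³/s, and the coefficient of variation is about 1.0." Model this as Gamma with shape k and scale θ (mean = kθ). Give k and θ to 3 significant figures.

For Gamma(k, scale θ): mean = kθ, variance = kθ², so CV = 1/√k.
CV = 1.0, hence k = 1/CV² = 1.
Then θ = mean/k = 395/1 = 395.

k ≈ 1, θ ≈ 395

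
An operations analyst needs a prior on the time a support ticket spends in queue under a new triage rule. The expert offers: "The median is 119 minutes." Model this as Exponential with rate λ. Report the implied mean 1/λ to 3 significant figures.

Exponential median = ln 2 / λ, so λ = ln 2 / 119.0 = 0.00582.
Mean = 1/λ = 172 minutes.

mean ≈ 172 minutes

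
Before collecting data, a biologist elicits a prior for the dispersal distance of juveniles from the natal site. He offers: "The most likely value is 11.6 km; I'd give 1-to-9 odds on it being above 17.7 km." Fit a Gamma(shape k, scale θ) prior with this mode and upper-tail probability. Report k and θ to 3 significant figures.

Gamma(k,θ) with k>1 has mode (k−1)θ, so θ = 11.6/(k−1).
Need P(X < 17.7) = 0.9 with θ tied to k this way. Start at k = 2, θ = 11.6: P(X<17.7) ≈ 0.451.
Too low — raise k to concentrate. Iterating converges to k ≈ 11.4.
Then θ = 11.6/(11.4−1) ≈ 1.11.

k ≈ 11.4, θ ≈ 1.11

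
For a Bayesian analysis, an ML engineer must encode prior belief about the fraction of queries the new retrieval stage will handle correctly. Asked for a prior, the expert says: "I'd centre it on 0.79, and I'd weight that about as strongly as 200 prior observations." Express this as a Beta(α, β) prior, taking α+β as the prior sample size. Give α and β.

Under the effective-sample-size interpretation, Beta(α, β) has prior mean α/(α+β) and prior sample size α+β.
So α+β = 200 and α/(α+β) = 0.79, giving α = 0.79·200 = 158 and β = 200 − 158 = 42.

α = 158, β = 42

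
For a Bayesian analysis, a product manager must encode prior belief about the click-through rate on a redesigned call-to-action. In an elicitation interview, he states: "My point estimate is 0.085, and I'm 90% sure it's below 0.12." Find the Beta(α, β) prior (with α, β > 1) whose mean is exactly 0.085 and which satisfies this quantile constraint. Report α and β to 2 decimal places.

α ≈ 9.48, β ≈ 102.07

With mean 0.085 fixed, write α = 0.085s, β = 0.915s where s = α+β.
Need P(θ < 0.12) = 0.9 under Beta(0.085s, 0.915s). Normal approximation: (q−m)/√(m(1−m)/s) ≈ z_{0.9} = 1.28, so s ≈ 0.085·0.915·(1.28)²/(0.12−0.085)² = 104.3.
At s = 104.3: P(θ<0.12) ≈ 0.893. Adjusting to match 0.9 gives s ≈ 111.55.
So α = 0.085·111.55 ≈ 9.48, β = 0.915·111.55 ≈ 102.07.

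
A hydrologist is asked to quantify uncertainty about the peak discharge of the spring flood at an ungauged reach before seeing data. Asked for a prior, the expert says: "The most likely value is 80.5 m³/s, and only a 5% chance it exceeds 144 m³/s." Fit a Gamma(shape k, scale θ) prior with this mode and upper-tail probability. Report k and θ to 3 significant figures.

k ≈ 9.24, θ ≈ 9.77

Gamma(k,θ) with k>1 has mode (k−1)θ, so θ = 80.5/(k−1).
Need P(X < 144) = 0.95 with θ tied to k this way. Start at k = 2, θ = 80.5: P(X<144) ≈ 0.534.
Too low — raise k to concentrate. Iterating converges to k ≈ 9.24.
Then θ = 80.5/(9.24−1) ≈ 9.77.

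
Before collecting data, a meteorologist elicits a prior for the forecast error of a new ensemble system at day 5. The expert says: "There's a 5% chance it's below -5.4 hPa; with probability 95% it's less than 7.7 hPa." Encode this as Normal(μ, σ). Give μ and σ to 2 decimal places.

μ = 1.15, σ = 3.98

The p-quantile of Normal(μ,σ) is μ + z_p·σ, with z_{0.05} = -1.645 and z_{0.95} = 1.645.
Eliminate σ: μ = (z₂·x₁ − z₁·x₂)/(z₂ − z₁) = (1.645·-5.4 − (-1.645)·7.7)/3.29 = 1.15.
Then σ = (x₂ − x₁)/(z₂ − z₁) = (7.7 − -5.4)/3.29 = 3.98.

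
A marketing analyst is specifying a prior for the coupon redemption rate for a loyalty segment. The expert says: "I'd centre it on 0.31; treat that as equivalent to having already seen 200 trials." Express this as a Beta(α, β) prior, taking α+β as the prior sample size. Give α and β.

α = 62, β = 138

Under the effective-sample-size interpretation, Beta(α, β) has prior mean α/(α+β) and prior sample size α+β.
So α+β = 200 and α/(α+β) = 0.31, giving α = 0.31·200 = 62 and β = 200 − 62 = 138.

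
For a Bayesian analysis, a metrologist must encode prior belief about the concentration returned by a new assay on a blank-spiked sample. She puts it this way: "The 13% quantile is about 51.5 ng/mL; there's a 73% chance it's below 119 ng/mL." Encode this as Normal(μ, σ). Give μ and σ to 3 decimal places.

μ = 95.216, σ = 38.811

For Normal(μ,σ), the p-quantile is μ + z_p·σ. Here z_{0.13} = -1.126, z_{0.73} = 0.6128.
So 51.5 = μ − 1.126σ and 119 = μ + 0.6128σ.
Subtracting: σ = (119 − 51.5)/(0.6128 − (-1.126)) = 38.811.
Then μ = 51.5 − (-1.126)·38.811 = 95.216.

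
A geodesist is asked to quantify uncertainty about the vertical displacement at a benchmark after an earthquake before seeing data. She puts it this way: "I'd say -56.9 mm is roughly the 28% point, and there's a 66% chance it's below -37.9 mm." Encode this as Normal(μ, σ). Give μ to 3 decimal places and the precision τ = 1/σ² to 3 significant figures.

μ = -45.774, τ = 0.00274

The p-quantile of Normal(μ,σ) is μ + z_p·σ, with z_{0.28} = -0.5828 and z_{0.66} = 0.4125.
Eliminate σ: μ = (z₂·x₁ − z₁·x₂)/(z₂ − z₁) = (0.4125·-56.9 − (-0.5828)·-37.9)/0.9953 = -45.774.
Then σ = (x₂ − x₁)/(z₂ − z₁) = (-37.9 − -56.9)/0.9953 = 19.090.
Precision τ = 1/σ² = 1/19.09² = 0.00274.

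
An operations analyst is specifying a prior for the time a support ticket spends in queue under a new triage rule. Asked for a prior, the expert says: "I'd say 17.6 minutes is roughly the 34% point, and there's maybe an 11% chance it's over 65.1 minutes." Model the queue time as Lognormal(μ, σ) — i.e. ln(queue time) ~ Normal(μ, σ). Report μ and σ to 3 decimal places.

μ ≈ 3.197, σ ≈ 0.798

If T ~ Lognormal(μ,σ) then ln T ~ Normal(μ,σ), so the p-quantile of ln T is μ + z_p·σ.
ln(17.6) = 2.868 and ln(65.1) = 4.176; z_{0.34} = -0.4125, z_{0.89} = 1.227.
σ = (4.176 − 2.868)/(1.227 − (-0.4125)) = 0.798.
μ = 2.868 − (-0.4125)·0.798 = 3.197.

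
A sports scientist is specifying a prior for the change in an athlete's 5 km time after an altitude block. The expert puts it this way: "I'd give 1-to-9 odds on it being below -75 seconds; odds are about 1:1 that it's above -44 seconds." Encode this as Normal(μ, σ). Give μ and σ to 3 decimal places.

μ = -44.000, σ = 24.189

The p-quantile of Normal(μ,σ) is μ + z_p·σ, with z_{0.1} = -1.282 and z_{0.5} = 0.
Eliminate σ: μ = (z₂·x₁ − z₁·x₂)/(z₂ − z₁) = (0·-75 − (-1.282)·-44)/1.282 = -44.000.
Then σ = (x₂ − x₁)/(z₂ − z₁) = (-44 − -75)/1.282 = 24.189.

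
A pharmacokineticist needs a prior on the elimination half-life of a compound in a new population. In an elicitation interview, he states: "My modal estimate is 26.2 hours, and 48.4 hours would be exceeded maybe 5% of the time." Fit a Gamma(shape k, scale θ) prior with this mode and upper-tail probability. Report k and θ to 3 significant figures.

Gamma(k,θ) with k>1 has mode (k−1)θ, so θ = 26.2/(k−1).
Need P(X < 48.4) = 0.95 with θ tied to k this way. Start at k = 2, θ = 26.2: P(X<48.4) ≈ 0.551.
Too low — raise k to concentrate. Iterating converges to k ≈ 8.39.
Then θ = 26.2/(8.39−1) ≈ 3.55.

k ≈ 8.39, θ ≈ 3.55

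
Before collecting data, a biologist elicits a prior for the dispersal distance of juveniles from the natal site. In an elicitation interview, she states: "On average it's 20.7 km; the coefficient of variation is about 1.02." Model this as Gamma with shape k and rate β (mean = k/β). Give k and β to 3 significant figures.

For Gamma(k, rate β): mean = k/β, variance = k/β², so CV = 1/√k.
CV = 1.02, hence k = 1/CV² = 0.961.
Then β = k/mean = 0.961/20.7 = 0.0464.

k ≈ 0.961, β ≈ 0.0464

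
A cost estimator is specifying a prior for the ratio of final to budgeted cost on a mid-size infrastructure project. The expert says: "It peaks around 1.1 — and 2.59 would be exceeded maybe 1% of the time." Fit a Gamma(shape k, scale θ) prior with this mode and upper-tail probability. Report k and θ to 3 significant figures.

Gamma(k,θ) with k>1 has mode (k−1)θ, so θ = 1.1/(k−1).
Need P(X < 2.59) = 0.99 with θ tied to k this way. Start at k = 2, θ = 1.1: P(X<2.59) ≈ 0.682.
Too low — raise k to concentrate. Iterating converges to k ≈ 7.48.
Then θ = 1.1/(7.48−1) ≈ 0.17.

k ≈ 7.48, θ ≈ 0.17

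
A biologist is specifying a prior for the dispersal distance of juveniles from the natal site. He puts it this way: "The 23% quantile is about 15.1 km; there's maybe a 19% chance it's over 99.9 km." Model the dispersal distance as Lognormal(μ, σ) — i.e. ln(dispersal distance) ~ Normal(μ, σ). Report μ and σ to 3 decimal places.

If T ~ Lognormal(μ,σ) then ln T ~ Normal(μ,σ), so the p-quantile of ln T is μ + z_p·σ.
ln(15.1) = 2.715 and ln(99.9) = 4.604; z_{0.23} = -0.7388, z_{0.81} = 0.8779.
σ = (4.604 − 2.715)/(0.8779 − (-0.7388)) = 1.169.
μ = 2.715 − (-0.7388)·1.169 = 3.578.

μ ≈ 3.578, σ ≈ 1.169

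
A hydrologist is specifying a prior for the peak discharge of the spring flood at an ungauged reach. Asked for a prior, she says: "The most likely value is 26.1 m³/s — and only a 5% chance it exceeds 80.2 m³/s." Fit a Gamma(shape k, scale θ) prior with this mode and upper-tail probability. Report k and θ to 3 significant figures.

k ≈ 3.1, θ ≈ 12.5

Gamma(k,θ) with k>1 has mode (k−1)θ, so θ = 26.1/(k−1).
Need P(X < 80.2) = 0.95 with θ tied to k this way. Start at k = 2, θ = 26.1: P(X<80.2) ≈ 0.811.
Too low — raise k to concentrate. Iterating converges to k ≈ 3.1.
Then θ = 26.1/(3.1−1) ≈ 12.5.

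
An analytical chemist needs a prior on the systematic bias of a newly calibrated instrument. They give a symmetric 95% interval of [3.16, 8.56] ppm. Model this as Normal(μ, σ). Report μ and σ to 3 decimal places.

μ = 5.860, σ = 1.378

A symmetric 95% interval runs μ ± z·σ with z = 1.96.
Half-width = 2.7, so σ = 2.7/1.96 = 1.378.
μ is the interval midpoint, 5.860.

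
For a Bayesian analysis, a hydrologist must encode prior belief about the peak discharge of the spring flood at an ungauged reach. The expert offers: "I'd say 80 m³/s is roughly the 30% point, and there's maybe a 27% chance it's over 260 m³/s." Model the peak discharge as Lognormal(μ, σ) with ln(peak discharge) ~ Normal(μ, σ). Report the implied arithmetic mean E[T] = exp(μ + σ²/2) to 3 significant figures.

E[T] ≈ 236 m³/s

If T ~ Lognormal(μ,σ) then ln T ~ Normal(μ,σ), so the p-quantile of ln T is μ + z_p·σ.
ln(80) = 4.382 and ln(260) = 5.561; z_{0.3} = -0.5244, z_{0.73} = 0.6128.
σ = (5.561 − 4.382)/(0.6128 − (-0.5244)) = 1.036.
μ = 4.382 − (-0.5244)·1.036 = 4.926.
E[T] = exp(μ + σ²/2) = exp(4.926 + 0.5371) = 236 m³/s.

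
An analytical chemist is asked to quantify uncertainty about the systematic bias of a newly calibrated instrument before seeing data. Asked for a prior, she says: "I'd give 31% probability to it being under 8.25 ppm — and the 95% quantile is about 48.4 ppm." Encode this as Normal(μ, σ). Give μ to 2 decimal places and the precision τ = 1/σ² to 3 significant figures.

For Normal(μ,σ), the p-quantile is μ + z_p·σ. Here z_{0.31} = -0.4959, z_{0.95} = 1.645.
So 8.25 = μ − 0.4959σ and 48.4 = μ + 1.645σ.
Subtracting: σ = (48.4 − 8.25)/(1.645 − (-0.4959)) = 18.76.
Then μ = 8.25 − (-0.4959)·18.76 = 17.55.
Precision τ = 1/σ² = 1/18.76² = 0.00284.

μ = 17.55, τ = 0.00284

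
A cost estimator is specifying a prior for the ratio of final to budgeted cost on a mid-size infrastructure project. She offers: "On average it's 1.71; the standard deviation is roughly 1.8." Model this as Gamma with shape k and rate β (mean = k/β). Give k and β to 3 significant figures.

k ≈ 0.902, β ≈ 0.528

For Gamma(k, rate β): mean = k/β, variance = k/β², so CV = 1/√k.
CV = SD/mean = 1.8/1.71 = 1.053, hence k = 1/CV² = 0.902.
Then β = k/mean = 0.902/1.71 = 0.528.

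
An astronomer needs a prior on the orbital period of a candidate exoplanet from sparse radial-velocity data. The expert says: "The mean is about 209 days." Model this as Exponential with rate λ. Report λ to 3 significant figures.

λ ≈ 0.00478

Exponential mean = 1/λ, so λ = 1/209.0 = 0.00478.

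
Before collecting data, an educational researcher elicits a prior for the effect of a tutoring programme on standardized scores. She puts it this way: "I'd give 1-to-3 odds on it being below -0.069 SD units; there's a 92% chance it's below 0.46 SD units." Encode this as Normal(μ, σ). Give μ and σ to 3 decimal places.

μ = 0.103, σ = 0.254

The p-quantile of Normal(μ,σ) is μ + z_p·σ, with z_{0.25} = -0.6745 and z_{0.92} = 1.405.
Eliminate σ: μ = (z₂·x₁ − z₁·x₂)/(z₂ − z₁) = (1.405·-0.069 − (-0.6745)·0.46)/2.08 = 0.103.
Then σ = (x₂ − x₁)/(z₂ − z₁) = (0.46 − -0.069)/2.08 = 0.254.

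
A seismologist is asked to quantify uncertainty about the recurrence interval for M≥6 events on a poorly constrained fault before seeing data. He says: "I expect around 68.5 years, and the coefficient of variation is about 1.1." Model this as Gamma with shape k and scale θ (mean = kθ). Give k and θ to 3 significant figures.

k ≈ 0.826, θ ≈ 82.9

For Gamma(k, scale θ): mean = kθ, variance = kθ², so CV = 1/√k.
CV = 1.1, hence k = 1/CV² = 0.826.
Then θ = mean/k = 68.5/0.826 = 82.9.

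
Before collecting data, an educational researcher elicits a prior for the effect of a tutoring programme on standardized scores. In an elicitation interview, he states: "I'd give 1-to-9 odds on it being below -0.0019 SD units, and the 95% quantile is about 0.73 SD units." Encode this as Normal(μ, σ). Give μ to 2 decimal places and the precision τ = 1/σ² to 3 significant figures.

μ = 0.32, τ = 16

For Normal(μ,σ), the p-quantile is μ + z_p·σ. Here z_{0.1} = -1.282, z_{0.95} = 1.645.
So -0.0019 = μ − 1.282σ and 0.73 = μ + 1.645σ.
Subtracting: σ = (0.73 − -0.0019)/(1.645 − (-1.282)) = 0.25.
Then μ = -0.0019 − (-1.282)·0.25 = 0.32.
Precision τ = 1/σ² = 1/0.2501² = 16.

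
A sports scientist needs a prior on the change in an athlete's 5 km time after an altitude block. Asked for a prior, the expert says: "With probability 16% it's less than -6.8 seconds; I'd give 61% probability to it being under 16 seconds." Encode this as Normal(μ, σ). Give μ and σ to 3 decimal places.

μ = 11.000, σ = 17.900

The p-quantile of Normal(μ,σ) is μ + z_p·σ, with z_{0.16} = -0.9945 and z_{0.61} = 0.2793.
Eliminate σ: μ = (z₂·x₁ − z₁·x₂)/(z₂ − z₁) = (0.2793·-6.8 − (-0.9945)·16)/1.274 = 11.000.
Then σ = (x₂ − x₁)/(z₂ − z₁) = (16 − -6.8)/1.274 = 17.900.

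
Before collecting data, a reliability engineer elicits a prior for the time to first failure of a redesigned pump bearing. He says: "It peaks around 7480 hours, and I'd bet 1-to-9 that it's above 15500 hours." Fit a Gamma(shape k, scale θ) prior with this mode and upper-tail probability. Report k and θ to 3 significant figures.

k ≈ 4.62, θ ≈ 2070

Gamma(k,θ) with k>1 has mode (k−1)θ, so θ = 7480/(k−1).
Need P(X < 15500) = 0.9 with θ tied to k this way. Start at k = 2, θ = 7480: P(X<15500) ≈ 0.613.
Too low — raise k to concentrate. Iterating converges to k ≈ 4.62.
Then θ = 7480/(4.62−1) ≈ 2070.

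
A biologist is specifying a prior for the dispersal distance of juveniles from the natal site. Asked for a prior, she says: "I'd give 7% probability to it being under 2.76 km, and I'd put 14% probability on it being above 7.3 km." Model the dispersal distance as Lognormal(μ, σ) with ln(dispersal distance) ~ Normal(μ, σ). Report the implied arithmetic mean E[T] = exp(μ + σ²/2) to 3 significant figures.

If T ~ Lognormal(μ,σ) then ln T ~ Normal(μ,σ), so the p-quantile of ln T is μ + z_p·σ.
ln(2.76) = 1.015 and ln(7.3) = 1.988; z_{0.07} = -1.476, z_{0.86} = 1.08.
σ = (1.988 − 1.015)/(1.08 − (-1.476)) = 0.381.
μ = 1.015 − (-1.476)·0.381 = 1.577.
E[T] = exp(μ + σ²/2) = exp(1.577 + 0.0724) = 5.2 km.

E[T] ≈ 5.2 km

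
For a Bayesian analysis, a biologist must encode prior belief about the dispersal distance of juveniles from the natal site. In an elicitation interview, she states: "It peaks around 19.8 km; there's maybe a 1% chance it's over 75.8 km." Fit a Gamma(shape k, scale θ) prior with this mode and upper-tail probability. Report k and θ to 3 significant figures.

k ≈ 3.35, θ ≈ 8.43

Gamma(k,θ) with k>1 has mode (k−1)θ, so θ = 19.8/(k−1).
Need P(X < 75.8) = 0.99 with θ tied to k this way. Start at k = 2, θ = 19.8: P(X<75.8) ≈ 0.895.
Too low — raise k to concentrate. Iterating converges to k ≈ 3.35.
Then θ = 19.8/(3.35−1) ≈ 8.43.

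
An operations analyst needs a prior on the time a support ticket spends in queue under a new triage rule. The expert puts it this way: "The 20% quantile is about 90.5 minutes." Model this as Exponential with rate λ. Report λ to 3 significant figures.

λ ≈ 0.00247

P(T < 90.5) = 1 − e^(−λ·90.5) = 0.2, so λ = −ln(1−0.2)/90.5 = −ln(0.8)/90.5 = 0.00247.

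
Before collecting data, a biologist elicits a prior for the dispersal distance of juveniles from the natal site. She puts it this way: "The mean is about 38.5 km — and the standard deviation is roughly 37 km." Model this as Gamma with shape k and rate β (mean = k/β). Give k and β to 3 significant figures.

For Gamma(k, rate β): mean = k/β, variance = k/β², so CV = 1/√k.
CV = SD/mean = 37/38.5 = 0.961, hence k = 1/CV² = 1.08.
Then β = k/mean = 1.08/38.5 = 0.0281.

k ≈ 1.08, β ≈ 0.0281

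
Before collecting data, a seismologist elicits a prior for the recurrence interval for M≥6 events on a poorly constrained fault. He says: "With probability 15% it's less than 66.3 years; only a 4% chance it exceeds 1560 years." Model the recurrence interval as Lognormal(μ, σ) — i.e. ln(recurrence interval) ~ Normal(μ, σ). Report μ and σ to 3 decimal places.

If T ~ Lognormal(μ,σ) then ln T ~ Normal(μ,σ), so the p-quantile of ln T is μ + z_p·σ.
ln(66.3) = 4.194 and ln(1560) = 7.352; z_{0.15} = -1.036, z_{0.96} = 1.751.
σ = (7.352 − 4.194)/(1.751 − (-1.036)) = 1.133.
μ = 4.194 − (-1.036)·1.133 = 5.369.

μ ≈ 5.369, σ ≈ 1.133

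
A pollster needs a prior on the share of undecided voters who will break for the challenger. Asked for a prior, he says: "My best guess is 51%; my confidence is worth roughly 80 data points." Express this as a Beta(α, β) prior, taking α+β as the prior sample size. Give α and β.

α = 40.8, β = 39.2

Under the effective-sample-size interpretation, Beta(α, β) has prior mean α/(α+β) and prior sample size α+β.
So α+β = 80 and α/(α+β) = 0.51, giving α = 0.51·80 = 40.8 and β = 80 − 40.8 = 39.2.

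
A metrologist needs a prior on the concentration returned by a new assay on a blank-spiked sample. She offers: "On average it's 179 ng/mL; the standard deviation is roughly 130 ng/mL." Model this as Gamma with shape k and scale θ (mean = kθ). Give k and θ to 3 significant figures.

For Gamma(k, scale θ): mean = kθ, variance = kθ², so CV = 1/√k.
CV = SD/mean = 130/179 = 0.7263, hence k = 1/CV² = 1.9.
Then θ = mean/k = 179/1.9 = 94.4.

k ≈ 1.9, θ ≈ 94.4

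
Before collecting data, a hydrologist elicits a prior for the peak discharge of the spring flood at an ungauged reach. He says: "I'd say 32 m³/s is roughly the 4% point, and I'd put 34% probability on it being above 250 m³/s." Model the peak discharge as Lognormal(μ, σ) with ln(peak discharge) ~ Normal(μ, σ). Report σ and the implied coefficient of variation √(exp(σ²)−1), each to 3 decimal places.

σ ≈ 0.950, CV ≈ 1.211

If T ~ Lognormal(μ,σ) then ln T ~ Normal(μ,σ), so the p-quantile of ln T is μ + z_p·σ.
ln(32) = 3.466 and ln(250) = 5.521; z_{0.04} = -1.751, z_{0.66} = 0.4125.
σ = (5.521 − 3.466)/(0.4125 − (-1.751)) = 0.950.
μ = 3.466 − (-1.751)·0.950 = 5.129.
CV = √(exp(σ²)−1) = √(exp(0.9031)−1) = 1.211.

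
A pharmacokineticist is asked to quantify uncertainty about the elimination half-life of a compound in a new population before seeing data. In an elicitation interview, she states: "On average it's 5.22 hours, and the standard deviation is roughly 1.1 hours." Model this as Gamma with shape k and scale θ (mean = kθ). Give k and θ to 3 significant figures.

For Gamma(k, scale θ): mean = kθ, variance = kθ², so CV = 1/√k.
CV = SD/mean = 1.1/5.22 = 0.2107, hence k = 1/CV² = 22.5.
Then θ = mean/k = 5.22/22.5 = 0.232.

k ≈ 22.5, θ ≈ 0.232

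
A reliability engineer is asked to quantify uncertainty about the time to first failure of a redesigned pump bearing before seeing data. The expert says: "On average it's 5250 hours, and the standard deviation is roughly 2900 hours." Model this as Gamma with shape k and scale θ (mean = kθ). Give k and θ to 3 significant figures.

For Gamma(k, scale θ): mean = kθ, variance = kθ², so CV = 1/√k.
CV = SD/mean = 2900/5250 = 0.5524, hence k = 1/CV² = 3.28.
Then θ = mean/k = 5250/3.28 = 1600.

k ≈ 3.28, θ ≈ 1600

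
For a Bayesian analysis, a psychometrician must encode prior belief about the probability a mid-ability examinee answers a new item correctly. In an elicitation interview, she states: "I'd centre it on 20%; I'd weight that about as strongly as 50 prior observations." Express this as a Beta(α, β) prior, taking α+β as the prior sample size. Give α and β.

Under the effective-sample-size interpretation, Beta(α, β) has prior mean α/(α+β) and prior sample size α+β.
So α+β = 50 and α/(α+β) = 0.2, giving α = 0.2·50 = 10 and β = 50 − 10 = 40.

α = 10, β = 40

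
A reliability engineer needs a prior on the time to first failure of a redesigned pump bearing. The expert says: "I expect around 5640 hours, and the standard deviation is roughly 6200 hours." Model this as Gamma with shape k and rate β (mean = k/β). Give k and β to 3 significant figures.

k ≈ 0.828, β ≈ 0.000147

For Gamma(k, rate β): mean = k/β, variance = k/β², so CV = 1/√k.
CV = SD/mean = 6200/5640 = 1.099, hence k = 1/CV² = 0.828.
Then β = k/mean = 0.828/5640 = 0.000147.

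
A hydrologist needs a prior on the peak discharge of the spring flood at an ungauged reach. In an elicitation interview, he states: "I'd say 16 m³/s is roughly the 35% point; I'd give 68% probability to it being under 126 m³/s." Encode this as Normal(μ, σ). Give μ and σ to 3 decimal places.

μ = 65.689, σ = 128.954

For Normal(μ,σ), the p-quantile is μ + z_p·σ. Here z_{0.35} = -0.3853, z_{0.68} = 0.4677.
So 16 = μ − 0.3853σ and 126 = μ + 0.4677σ.
Subtracting: σ = (126 − 16)/(0.4677 − (-0.3853)) = 128.954.
Then μ = 16 − (-0.3853)·128.954 = 65.689.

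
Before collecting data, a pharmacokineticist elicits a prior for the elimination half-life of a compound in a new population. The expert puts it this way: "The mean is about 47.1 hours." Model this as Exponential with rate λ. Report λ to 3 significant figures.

λ ≈ 0.0212

Exponential mean = 1/λ, so λ = 1/47.1 = 0.0212.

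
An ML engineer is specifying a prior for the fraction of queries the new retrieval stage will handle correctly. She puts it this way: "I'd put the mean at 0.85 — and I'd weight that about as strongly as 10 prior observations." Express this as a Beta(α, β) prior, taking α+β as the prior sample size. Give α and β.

Under the effective-sample-size interpretation, Beta(α, β) has prior mean α/(α+β) and prior sample size α+β.
So α+β = 10 and α/(α+β) = 0.85, giving α = 0.85·10 = 8.5 and β = 10 − 8.5 = 1.5.

α = 8.5, β = 1.5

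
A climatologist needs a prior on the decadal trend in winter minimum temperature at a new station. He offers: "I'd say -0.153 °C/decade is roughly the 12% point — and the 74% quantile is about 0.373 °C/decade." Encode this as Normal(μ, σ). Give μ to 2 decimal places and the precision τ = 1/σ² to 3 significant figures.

μ = 0.19, τ = 12

For Normal(μ,σ), the p-quantile is μ + z_p·σ. Here z_{0.12} = -1.175, z_{0.74} = 0.6433.
So -0.153 = μ − 1.175σ and 0.373 = μ + 0.6433σ.
Subtracting: σ = (0.373 − -0.153)/(0.6433 − (-1.175)) = 0.29.
Then μ = -0.153 − (-1.175)·0.29 = 0.19.
Precision τ = 1/σ² = 1/0.2893² = 12.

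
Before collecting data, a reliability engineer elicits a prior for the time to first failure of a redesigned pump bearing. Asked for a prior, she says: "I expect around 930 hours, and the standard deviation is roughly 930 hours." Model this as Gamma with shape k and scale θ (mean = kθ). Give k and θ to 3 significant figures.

k ≈ 1, θ ≈ 930

For Gamma(k, scale θ): mean = kθ, variance = kθ², so CV = 1/√k.
CV = SD/mean = 930/930 = 1, hence k = 1/CV² = 1.
Then θ = mean/k = 930/1 = 930.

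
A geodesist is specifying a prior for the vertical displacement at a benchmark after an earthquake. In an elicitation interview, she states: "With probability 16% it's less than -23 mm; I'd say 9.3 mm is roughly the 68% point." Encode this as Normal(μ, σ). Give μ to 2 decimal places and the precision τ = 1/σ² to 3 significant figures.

The p-quantile of Normal(μ,σ) is μ + z_p·σ, with z_{0.16} = -0.9945 and z_{0.68} = 0.4677.
Eliminate σ: μ = (z₂·x₁ − z₁·x₂)/(z₂ − z₁) = (0.4677·-23 − (-0.9945)·9.3)/1.462 = -1.03.
Then σ = (x₂ − x₁)/(z₂ − z₁) = (9.3 − -23)/1.462 = 22.09.
Precision τ = 1/σ² = 1/22.09² = 0.00205.

μ = -1.03, τ = 0.00205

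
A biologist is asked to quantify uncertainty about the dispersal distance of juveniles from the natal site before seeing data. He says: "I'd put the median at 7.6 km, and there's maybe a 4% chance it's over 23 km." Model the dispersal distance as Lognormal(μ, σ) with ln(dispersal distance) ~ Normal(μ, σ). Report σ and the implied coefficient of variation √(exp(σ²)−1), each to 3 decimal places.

σ ≈ 0.633, CV ≈ 0.701

If T ~ Lognormal(μ,σ) then ln T ~ Normal(μ,σ), so the p-quantile of ln T is μ + z_p·σ.
ln(7.6) = 2.028 and ln(23) = 3.135; z_{0.5} = 0, z_{0.96} = 1.751.
σ = (3.135 − 2.028)/(1.751 − (0)) = 0.633.
μ = 2.028 − (0)·0.633 = 2.028.
CV = √(exp(σ²)−1) = √(exp(0.4001)−1) = 0.701.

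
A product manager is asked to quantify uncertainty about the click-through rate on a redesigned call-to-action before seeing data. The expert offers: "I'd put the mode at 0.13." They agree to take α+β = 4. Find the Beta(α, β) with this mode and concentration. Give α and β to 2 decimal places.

For α,β > 1 the Beta mode is (α−1)/(α+β−2). With α+β = 4, the mode is (α−1)/2.
Set (α−1)/2 = 0.13 → α = 1 + 0.13·2 = 1.26.
β = 4 − α = 2.74.

α = 1.26, β = 2.74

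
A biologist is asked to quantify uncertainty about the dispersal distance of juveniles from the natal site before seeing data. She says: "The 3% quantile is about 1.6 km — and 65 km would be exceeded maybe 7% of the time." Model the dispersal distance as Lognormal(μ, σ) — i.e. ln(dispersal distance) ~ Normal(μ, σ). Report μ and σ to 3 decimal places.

If T ~ Lognormal(μ,σ) then ln T ~ Normal(μ,σ), so the p-quantile of ln T is μ + z_p·σ.
ln(1.6) = 0.47 and ln(65) = 4.174; z_{0.03} = -1.881, z_{0.93} = 1.476.
σ = (4.174 − 0.47)/(1.476 − (-1.881)) = 1.104.
μ = 0.47 − (-1.881)·1.104 = 2.546.

μ ≈ 2.546, σ ≈ 1.104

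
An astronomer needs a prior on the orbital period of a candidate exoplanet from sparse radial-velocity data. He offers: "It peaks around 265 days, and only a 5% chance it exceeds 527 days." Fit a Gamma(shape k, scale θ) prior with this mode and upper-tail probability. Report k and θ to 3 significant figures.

k ≈ 6.87, θ ≈ 45.2

Gamma(k,θ) with k>1 has mode (k−1)θ, so θ = 265/(k−1).
Need P(X < 527) = 0.95 with θ tied to k this way. Start at k = 2, θ = 265: P(X<527) ≈ 0.591.
Too low — raise k to concentrate. Iterating converges to k ≈ 6.87.
Then θ = 265/(6.87−1) ≈ 45.2.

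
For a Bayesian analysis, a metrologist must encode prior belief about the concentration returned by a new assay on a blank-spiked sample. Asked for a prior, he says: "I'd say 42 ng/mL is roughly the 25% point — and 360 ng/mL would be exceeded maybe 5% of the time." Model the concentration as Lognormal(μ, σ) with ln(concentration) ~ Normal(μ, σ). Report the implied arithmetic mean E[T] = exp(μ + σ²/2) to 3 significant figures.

If T ~ Lognormal(μ,σ) then ln T ~ Normal(μ,σ), so the p-quantile of ln T is μ + z_p·σ.
ln(42) = 3.738 and ln(360) = 5.886; z_{0.25} = -0.6745, z_{0.95} = 1.645.
σ = (5.886 − 3.738)/(1.645 − (-0.6745)) = 0.926.
μ = 3.738 − (-0.6745)·0.926 = 4.362.
E[T] = exp(μ + σ²/2) = exp(4.362 + 0.4290) = 120 ng/mL.

E[T] ≈ 120 ng/mL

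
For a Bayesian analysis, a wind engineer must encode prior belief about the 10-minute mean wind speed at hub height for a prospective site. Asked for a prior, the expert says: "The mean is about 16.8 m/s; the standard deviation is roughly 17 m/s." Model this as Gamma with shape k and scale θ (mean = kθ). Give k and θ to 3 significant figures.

k ≈ 0.977, θ ≈ 17.2

For Gamma(k, scale θ): mean = kθ, variance = kθ², so CV = 1/√k.
CV = SD/mean = 17/16.8 = 1.012, hence k = 1/CV² = 0.977.
Then θ = mean/k = 16.8/0.977 = 17.2.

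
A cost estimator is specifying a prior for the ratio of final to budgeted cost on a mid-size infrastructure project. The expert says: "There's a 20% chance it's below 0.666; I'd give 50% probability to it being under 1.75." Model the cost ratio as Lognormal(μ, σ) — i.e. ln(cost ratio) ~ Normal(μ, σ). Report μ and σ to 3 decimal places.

If T ~ Lognormal(μ,σ) then ln T ~ Normal(μ,σ), so the p-quantile of ln T is μ + z_p·σ.
ln(0.666) = -0.4065 and ln(1.75) = 0.5596; z_{0.2} = -0.8416, z_{0.5} = 0.
σ = (0.5596 − -0.4065)/(0 − (-0.8416)) = 1.148.
μ = -0.4065 − (-0.8416)·1.148 = 0.560.

μ ≈ 0.560, σ ≈ 1.148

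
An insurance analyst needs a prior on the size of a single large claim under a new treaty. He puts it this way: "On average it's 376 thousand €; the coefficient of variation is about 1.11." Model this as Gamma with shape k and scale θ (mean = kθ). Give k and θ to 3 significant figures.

For Gamma(k, scale θ): mean = kθ, variance = kθ², so CV = 1/√k.
CV = 1.11, hence k = 1/CV² = 0.812.
Then θ = mean/k = 376/0.812 = 463.

k ≈ 0.812, θ ≈ 463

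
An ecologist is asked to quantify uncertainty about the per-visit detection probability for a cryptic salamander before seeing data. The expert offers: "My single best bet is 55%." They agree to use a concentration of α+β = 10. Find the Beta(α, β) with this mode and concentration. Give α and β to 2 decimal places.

For α,β > 1 the Beta mode is (α−1)/(α+β−2). With α+β = 10, the mode is (α−1)/8.
Set (α−1)/8 = 0.55 → α = 1 + 0.55·8 = 5.40.
β = 10 − α = 4.60.

α = 5.40, β = 4.60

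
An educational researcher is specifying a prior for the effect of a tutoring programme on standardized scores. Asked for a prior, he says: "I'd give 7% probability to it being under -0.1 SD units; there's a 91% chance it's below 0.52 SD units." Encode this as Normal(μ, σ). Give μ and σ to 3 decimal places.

μ = 0.225, σ = 0.220

For Normal(μ,σ), the p-quantile is μ + z_p·σ. Here z_{0.07} = -1.476, z_{0.91} = 1.341.
So -0.1 = μ − 1.476σ and 0.52 = μ + 1.341σ.
Subtracting: σ = (0.52 − -0.1)/(1.341 − (-1.476)) = 0.220.
Then μ = -0.1 − (-1.476)·0.220 = 0.225.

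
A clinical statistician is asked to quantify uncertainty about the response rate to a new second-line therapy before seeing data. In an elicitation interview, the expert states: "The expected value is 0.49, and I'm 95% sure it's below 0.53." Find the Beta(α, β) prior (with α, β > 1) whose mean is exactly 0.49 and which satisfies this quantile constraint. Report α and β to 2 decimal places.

α ≈ 206.92, β ≈ 215.37

With mean 0.49 fixed, write α = 0.49s, β = 0.51s where s = α+β.
Need P(θ < 0.53) = 0.95 under Beta(0.49s, 0.51s). Normal approximation: (q−m)/√(m(1−m)/s) ≈ z_{0.95} = 1.64, so s ≈ 0.49·0.51·(1.64)²/(0.53−0.49)² = 422.6.
At s = 422.6: P(θ<0.53) ≈ 0.950. Adjusting to match 0.95 gives s ≈ 422.29.
So α = 0.49·422.29 ≈ 206.92, β = 0.51·422.29 ≈ 215.37.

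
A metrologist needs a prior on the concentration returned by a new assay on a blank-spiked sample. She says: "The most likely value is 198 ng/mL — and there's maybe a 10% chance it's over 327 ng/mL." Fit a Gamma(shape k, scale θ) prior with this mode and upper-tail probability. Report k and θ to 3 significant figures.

Gamma(k,θ) with k>1 has mode (k−1)θ, so θ = 198/(k−1).
Need P(X < 327) = 0.9 with θ tied to k this way. Start at k = 2, θ = 198: P(X<327) ≈ 0.492.
Too low — raise k to concentrate. Iterating converges to k ≈ 8.5.
Then θ = 198/(8.5−1) ≈ 26.4.

k ≈ 8.5, θ ≈ 26.4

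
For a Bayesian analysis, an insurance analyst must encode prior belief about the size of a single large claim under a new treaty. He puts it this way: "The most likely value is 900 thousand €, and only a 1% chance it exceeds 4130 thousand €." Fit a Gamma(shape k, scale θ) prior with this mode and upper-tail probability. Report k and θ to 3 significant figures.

Gamma(k,θ) with k>1 has mode (k−1)θ, so θ = 900/(k−1).
Need P(X < 4130) = 0.99 with θ tied to k this way. Start at k = 2, θ = 900: P(X<4130) ≈ 0.943.
Too low — raise k to concentrate. Iterating converges to k ≈ 2.73.
Then θ = 900/(2.73−1) ≈ 520.

k ≈ 2.73, θ ≈ 520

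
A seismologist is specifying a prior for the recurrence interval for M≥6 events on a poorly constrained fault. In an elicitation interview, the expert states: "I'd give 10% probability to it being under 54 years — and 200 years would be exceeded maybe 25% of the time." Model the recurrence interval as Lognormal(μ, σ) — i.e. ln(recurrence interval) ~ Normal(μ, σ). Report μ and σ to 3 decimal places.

μ ≈ 4.847, σ ≈ 0.669

If T ~ Lognormal(μ,σ) then ln T ~ Normal(μ,σ), so the p-quantile of ln T is μ + z_p·σ.
ln(54) = 3.989 and ln(200) = 5.298; z_{0.1} = -1.282, z_{0.75} = 0.6745.
σ = (5.298 − 3.989)/(0.6745 − (-1.282)) = 0.669.
μ = 3.989 − (-1.282)·0.669 = 4.847.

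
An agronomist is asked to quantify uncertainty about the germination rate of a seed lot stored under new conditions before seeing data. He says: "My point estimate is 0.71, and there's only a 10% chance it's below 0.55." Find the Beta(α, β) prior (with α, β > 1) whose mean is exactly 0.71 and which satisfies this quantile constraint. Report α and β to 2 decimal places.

α ≈ 9.84, β ≈ 4.02

With mean 0.71 fixed, write α = 0.71s, β = 0.29s where s = α+β.
Need P(θ < 0.55) = 0.1 under Beta(0.71s, 0.29s). Normal approximation: (q−m)/√(m(1−m)/s) ≈ z_{0.1} = -1.28, so s ≈ 0.71·0.29·(-1.28)²/(0.55−0.71)² = 13.2.
At s = 13.2: P(θ<0.55) ≈ 0.105. Adjusting to match 0.1 gives s ≈ 13.85.
So α = 0.71·13.85 ≈ 9.84, β = 0.29·13.85 ≈ 4.02.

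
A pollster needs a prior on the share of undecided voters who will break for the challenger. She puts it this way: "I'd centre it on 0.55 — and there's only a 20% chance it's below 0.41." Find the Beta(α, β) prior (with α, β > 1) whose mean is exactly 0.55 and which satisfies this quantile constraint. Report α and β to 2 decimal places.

With mean 0.55 fixed, write α = 0.55s, β = 0.45s where s = α+β.
Need P(θ < 0.41) = 0.2 under Beta(0.55s, 0.45s). Normal approximation: (q−m)/√(m(1−m)/s) ≈ z_{0.2} = -0.842, so s ≈ 0.55·0.45·(-0.842)²/(0.41−0.55)² = 8.9.
At s = 8.9: P(θ<0.41) ≈ 0.200. Adjusting to match 0.2 gives s ≈ 8.94.
So α = 0.55·8.94 ≈ 4.92, β = 0.45·8.94 ≈ 4.02.

α ≈ 4.92, β ≈ 4.02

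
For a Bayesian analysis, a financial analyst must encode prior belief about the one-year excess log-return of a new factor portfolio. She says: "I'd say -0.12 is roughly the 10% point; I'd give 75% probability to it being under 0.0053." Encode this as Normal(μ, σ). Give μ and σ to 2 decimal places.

μ = -0.04, σ = 0.06

The p-quantile of Normal(μ,σ) is μ + z_p·σ, with z_{0.1} = -1.282 and z_{0.75} = 0.6745.
Eliminate σ: μ = (z₂·x₁ − z₁·x₂)/(z₂ − z₁) = (0.6745·-0.12 − (-1.282)·0.0053)/1.956 = -0.04.
Then σ = (x₂ − x₁)/(z₂ − z₁) = (0.0053 − -0.12)/1.956 = 0.06.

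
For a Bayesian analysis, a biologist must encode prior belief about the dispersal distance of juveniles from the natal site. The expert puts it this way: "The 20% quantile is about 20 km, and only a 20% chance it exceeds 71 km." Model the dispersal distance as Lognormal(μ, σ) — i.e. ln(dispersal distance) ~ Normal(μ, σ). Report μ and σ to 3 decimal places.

μ ≈ 3.629, σ ≈ 0.753

If T ~ Lognormal(μ,σ) then ln T ~ Normal(μ,σ), so the p-quantile of ln T is μ + z_p·σ.
ln(20) = 2.996 and ln(71) = 4.263; z_{0.2} = -0.8416, z_{0.8} = 0.8416.
σ = (4.263 − 2.996)/(0.8416 − (-0.8416)) = 0.753.
μ = 2.996 − (-0.8416)·0.753 = 3.629.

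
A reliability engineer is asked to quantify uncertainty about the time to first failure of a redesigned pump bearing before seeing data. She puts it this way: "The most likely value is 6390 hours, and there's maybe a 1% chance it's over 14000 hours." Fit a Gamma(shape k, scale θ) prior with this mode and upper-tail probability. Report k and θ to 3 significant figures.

Gamma(k,θ) with k>1 has mode (k−1)θ, so θ = 6390/(k−1).
Need P(X < 14000) = 0.99 with θ tied to k this way. Start at k = 2, θ = 6390: P(X<14000) ≈ 0.643.
Too low — raise k to concentrate. Iterating converges to k ≈ 8.84.
Then θ = 6390/(8.84−1) ≈ 815.

k ≈ 8.84, θ ≈ 815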